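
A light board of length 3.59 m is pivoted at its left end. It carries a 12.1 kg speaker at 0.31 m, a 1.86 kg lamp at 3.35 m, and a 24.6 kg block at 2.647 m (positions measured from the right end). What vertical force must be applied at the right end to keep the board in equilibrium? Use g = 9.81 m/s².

Sum moments about the left end (the unknown pivot reaction has zero arm there).
Speaker: 12.1 × 9.81 = 118.7 N down at 0.31 m → arm 3.28 m, τ = 118.7 × 3.28 = 389.3 N·m clockwise.
Lamp: 1.86 × 9.81 = 18.25 N down at 3.35 m → arm 0.24 m, τ = 18.25 × 0.24 = 4.38 N·m clockwise.
Block: 24.6 × 9.81 = 241.3 N down at 2.647 m → arm 0.943 m, τ = 241.3 × 0.943 = 227.5 N·m clockwise.
Net moment of the loads = 621.2 N·m clockwise.
The upward force F acts at the right end, arm 3.59 m, giving F × 3.59 counterclockwise.
For rotational equilibrium, F × 3.59 = 621.2, so F = 621.2 / 3.59 = 173 N.

F ≈ 173 N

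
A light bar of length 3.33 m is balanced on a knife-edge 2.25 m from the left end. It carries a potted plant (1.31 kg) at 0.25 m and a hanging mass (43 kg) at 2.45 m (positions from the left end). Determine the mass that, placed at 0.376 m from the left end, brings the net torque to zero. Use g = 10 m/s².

m ≈ 3.19 kg

Take moments about the knife-edge (at 2.25 m from the left end).
Potted plant: 1.31 × 10 = 13.1 N down at 0.25 m → arm 2 m, τ = 13.1 × 2 = 26.2 N·m counterclockwise.
Hanging mass: 43 × 10 = 430 N down at 2.45 m → arm 0.2 m, τ = 430 × 0.2 = 86 N·m clockwise.
Net moment of known loads = 59.8 N·m clockwise.
An unknown mass m at 0.376 m has arm 1.874 m; its moment is m·g·1.874 counterclockwise.
Στ = 0 ⇒ m × 10 × 1.874 = 59.8 ⇒ m = 59.8 / (10 × 1.874) = 3.19 kg.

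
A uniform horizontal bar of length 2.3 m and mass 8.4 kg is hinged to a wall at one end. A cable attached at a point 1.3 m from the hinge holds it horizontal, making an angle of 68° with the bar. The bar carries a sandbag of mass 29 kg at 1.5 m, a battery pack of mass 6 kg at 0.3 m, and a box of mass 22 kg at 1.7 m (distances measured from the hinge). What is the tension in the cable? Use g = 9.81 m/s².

Take moments about the hinge.
Beam weight: 8.4 × 9.81 = 82.4 N down at 1.15 m → arm 1.15 m, τ = 82.4 × 1.15 = 94.76 N·m clockwise.
Sandbag: 29 × 9.81 = 284.5 N down at 1.5 m → arm 1.5 m, τ = 284.5 × 1.5 = 426.8 N·m clockwise.
Battery pack: 6 × 9.81 = 58.86 N down at 0.3 m → arm 0.3 m, τ = 58.86 × 0.3 = 17.66 N·m clockwise.
Box: 22 × 9.81 = 215.8 N down at 1.7 m → arm 1.7 m, τ = 215.8 × 1.7 = 366.9 N·m clockwise.
Total clockwise load moment = 906.1 N·m.
The cable tension T acts at 1.3 m; only its component perpendicular to the bar, T sinθ, produces torque. sin 68° = 0.9272.
Setting net torque to zero: T × 1.3 × 0.9272 = 906.1 → T = 906.1 / 1.205 = 752 N.

T ≈ 752 N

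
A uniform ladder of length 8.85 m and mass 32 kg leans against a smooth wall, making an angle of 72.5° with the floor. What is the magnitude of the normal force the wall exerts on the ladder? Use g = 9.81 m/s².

Choose the foot of the ladder as the axis so the floor normal and friction both act there and drop out.
Ladder weight 32×9.81 = 313.9 N acts at 4.425 m along the ladder; its horizontal arm is 4.425·cos72.5° = 1.331 m → τ = 417.8 N·m clockwise.
Wall normal N acts horizontally at the top; its moment arm is the height L sinθ = 8.85·sin72.5° = 8.44 m, counterclockwise.
For rotational equilibrium, N × 8.44 = 417.8, so N = 49.5 N.

N_wall ≈ 49.5 N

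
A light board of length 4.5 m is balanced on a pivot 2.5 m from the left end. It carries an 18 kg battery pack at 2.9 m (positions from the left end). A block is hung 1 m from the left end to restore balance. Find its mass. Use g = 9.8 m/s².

m ≈ 4.8 kg

Taking torques about the pivot (at 2.5 m from the left end):
Battery pack: 18 × 9.8 = 176.4 N down at 2.9 m → arm 0.4 m, τ = 176.4 × 0.4 = 70.56 N·m clockwise.
Net moment of known loads = 70.56 N·m clockwise.
An unknown mass m at 1 m has arm 1.5 m; its moment is m·g·1.5 counterclockwise.
Setting net torque to zero: m × 9.8 × 1.5 = 70.56 → m = 70.56 / (9.8 × 1.5) = 4.8 kg.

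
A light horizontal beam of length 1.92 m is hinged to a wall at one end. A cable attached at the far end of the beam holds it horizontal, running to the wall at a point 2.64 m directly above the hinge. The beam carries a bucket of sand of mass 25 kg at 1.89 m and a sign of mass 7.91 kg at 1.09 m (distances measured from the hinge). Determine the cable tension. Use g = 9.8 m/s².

Sum moments about the hinge (the unknown hinge reaction has zero arm there).
Bucket of sand: 25 × 9.8 = 245 N down at 1.89 m → arm 1.89 m, τ = 245 × 1.89 = 463 N·m clockwise.
Sign: 7.91 × 9.8 = 77.52 N down at 1.09 m → arm 1.09 m, τ = 77.52 × 1.09 = 84.5 N·m clockwise.
Total clockwise load moment = 547.5 N·m.
The cable tension T acts at 1.92 m; only its component perpendicular to the beam, T sinθ, produces torque. sinθ = h/√(h²+d²) = 2.64/√(2.64²+1.92²) = 0.8087.
Balancing moments: T × 1.92 × 0.8087 = 547.5, giving T = 547.5 / 1.553 = 353 N.

T ≈ 353 N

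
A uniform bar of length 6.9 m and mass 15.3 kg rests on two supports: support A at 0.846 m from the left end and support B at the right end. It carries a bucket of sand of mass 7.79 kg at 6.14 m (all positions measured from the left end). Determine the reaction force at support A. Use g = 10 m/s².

R_A ≈ 97 N

About support B:
Beam weight: 15.3 × 10 = 153 N down at 3.45 m → arm 3.45 m, τ = 153 × 3.45 = 527.9 N·m counterclockwise.
Bucket of sand: 7.79 × 10 = 77.9 N down at 6.14 m → arm 0.76 m, τ = 77.9 × 0.76 = 59.2 N·m counterclockwise.
Net load moment about support B = 587.1 N·m counterclockwise.
Reaction R at support A is upward at 0.846 m, arm 6.054 m → moment R × 6.054 clockwise.
For rotational equilibrium, R × 6.054 = 587.1, so R = 97 N.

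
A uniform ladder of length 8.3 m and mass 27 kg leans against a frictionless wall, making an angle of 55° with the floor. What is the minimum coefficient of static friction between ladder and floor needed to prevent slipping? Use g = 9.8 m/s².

Choose the foot of the ladder as the axis so the floor normal and friction both act there and drop out.
Ladder weight 27×9.8 = 264.6 N acts at 4.15 m along the ladder; its horizontal arm is 4.15·cos55° = 2.38 m → τ = 629.7 N·m clockwise.
Wall normal N acts horizontally at the top; its moment arm is the height L sinθ = 8.3·sin55° = 6.799 m, counterclockwise.
For rotational equilibrium, N × 6.799 = 629.7, so N = 92.62 N.
ΣFx = 0 ⇒ f = N_wall = 92.62 N. ΣFy = 0 ⇒ N_floor = 264.6 N.
μ_min = f / N_floor = 92.62 / 264.6 = 0.35.

μ_min ≈ 0.35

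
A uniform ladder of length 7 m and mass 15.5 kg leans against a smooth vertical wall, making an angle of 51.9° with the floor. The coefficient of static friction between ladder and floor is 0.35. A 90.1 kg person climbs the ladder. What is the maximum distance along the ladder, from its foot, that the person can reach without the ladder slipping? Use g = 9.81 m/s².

About the foot of the ladder:
Ladder weight 15.5×9.81 = 152.1 N acts at 3.5 m along the ladder; its horizontal arm is 3.5·cos51.9° = 2.16 m → τ = 328.5 N·m clockwise.
Person weight 90.1×9.81 = 883.9 N at distance d → arm d·cos51.9° → τ = 883.9·d·0.617 clockwise.
Wall normal N at the top has arm L sinθ = 5.509 m counterclockwise, so Στ = 0 gives N·5.509 = 328.5 + 545.4·d.
ΣFy = 0 ⇒ N_floor = 1036 N, so the maximum friction is μ_s·N_floor = 0.35×1036 = 362.6 N. ΣFx = 0 ⇒ N_wall = f, so at the slipping point N = 362.6 N.
Substituting: 362.6×5.509 = 328.5 + 545.4·d ⇒ d = (1998 − 328.5) / 545.4 = 3.06 m.

d ≈ 3.06 m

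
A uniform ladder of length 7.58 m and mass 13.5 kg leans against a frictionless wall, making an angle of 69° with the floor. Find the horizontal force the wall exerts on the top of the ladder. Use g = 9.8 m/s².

About the foot of the ladder:
Ladder weight 13.5×9.8 = 132.3 N acts at 3.79 m along the ladder; its horizontal arm is 3.79·cos69° = 1.358 m → τ = 179.7 N·m clockwise.
Wall normal N acts horizontally at the top; its moment arm is the height L sinθ = 7.58·sin69° = 7.077 m, counterclockwise.
For rotational equilibrium, N × 7.077 = 179.7, so N = 25.4 N.

N_wall ≈ 25.4 N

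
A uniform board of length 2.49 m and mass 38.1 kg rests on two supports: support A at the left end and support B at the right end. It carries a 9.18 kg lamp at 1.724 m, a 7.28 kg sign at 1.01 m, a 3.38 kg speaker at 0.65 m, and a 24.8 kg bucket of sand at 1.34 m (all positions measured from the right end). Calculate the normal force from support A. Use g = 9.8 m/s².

R_A ≈ 417 N

Taking torques about support B:
Beam weight: 38.1 × 9.8 = 373.4 N down at 1.245 m → arm 1.245 m, τ = 373.4 × 1.245 = 464.9 N·m counterclockwise.
Lamp: 9.18 × 9.8 = 89.96 N down at 1.724 m → arm 1.724 m, τ = 89.96 × 1.724 = 155.1 N·m counterclockwise.
Sign: 7.28 × 9.8 = 71.34 N down at 1.01 m → arm 1.01 m, τ = 71.34 × 1.01 = 72.05 N·m counterclockwise.
Speaker: 3.38 × 9.8 = 33.12 N down at 0.65 m → arm 0.65 m, τ = 33.12 × 0.65 = 21.53 N·m counterclockwise.
Bucket of sand: 24.8 × 9.8 = 243 N down at 1.34 m → arm 1.34 m, τ = 243 × 1.34 = 325.6 N·m counterclockwise.
Net load moment about support B = 1039 N·m counterclockwise.
Reaction R at support A is upward at 2.49 m, arm 2.49 m → moment R × 2.49 clockwise.
Στ = 0 ⇒ R × 2.49 = 1039 ⇒ R = 417 N.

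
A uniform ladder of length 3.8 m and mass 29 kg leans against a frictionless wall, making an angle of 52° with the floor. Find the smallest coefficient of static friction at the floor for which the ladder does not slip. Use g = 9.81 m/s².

μ_min ≈ 0.391

Sum moments about the foot of the ladder (the floor normal and friction both act there and drop out).
Ladder weight 29×9.81 = 284.5 N acts at 1.9 m along the ladder; its horizontal arm is 1.9·cos52° = 1.17 m → τ = 332.9 N·m clockwise.
Wall normal N acts horizontally at the top; its moment arm is the height L sinθ = 3.8·sin52° = 2.994 m, counterclockwise.
Balancing moments: N × 2.994 = 332.9, giving N = 111.2 N.
ΣFx = 0 ⇒ f = N_wall = 111.2 N. ΣFy = 0 ⇒ N_floor = 284.5 N.
μ_min = f / N_floor = 111.2 / 284.5 = 0.391.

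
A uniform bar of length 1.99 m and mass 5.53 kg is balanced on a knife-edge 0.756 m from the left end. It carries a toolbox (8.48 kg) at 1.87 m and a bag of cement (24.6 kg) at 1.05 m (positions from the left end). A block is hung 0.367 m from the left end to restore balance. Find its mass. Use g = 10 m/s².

m ≈ 46.3 kg

About the knife-edge (at 0.756 m from the left end):
Beam weight: 5.53 × 10 = 55.3 N down at 0.995 m → arm 0.239 m, τ = 55.3 × 0.239 = 13.22 N·m clockwise.
Toolbox: 8.48 × 10 = 84.8 N down at 1.87 m → arm 1.114 m, τ = 84.8 × 1.114 = 94.47 N·m clockwise.
Bag of cement: 24.6 × 10 = 246 N down at 1.05 m → arm 0.294 m, τ = 246 × 0.294 = 72.32 N·m clockwise.
Net moment of known loads = 180 N·m clockwise.
An unknown mass m at 0.367 m has arm 0.389 m; its moment is m·g·0.389 counterclockwise.
Στ = 0 ⇒ m × 10 × 0.389 = 180 ⇒ m = 180 / (10 × 0.389) = 46.3 kg.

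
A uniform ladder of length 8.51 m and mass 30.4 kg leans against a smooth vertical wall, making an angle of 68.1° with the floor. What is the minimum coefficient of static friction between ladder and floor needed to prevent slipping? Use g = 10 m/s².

Sum moments about the foot of the ladder (the floor normal and friction both act there and drop out).
Ladder weight 30.4×10 = 304 N acts at 4.255 m along the ladder; its horizontal arm is 4.255·cos68.1° = 1.587 m → τ = 482.4 N·m clockwise.
Wall normal N acts horizontally at the top; its moment arm is the height L sinθ = 8.51·sin68.1° = 7.896 m, counterclockwise.
For rotational equilibrium, N × 7.896 = 482.4, so N = 61.09 N.
ΣFx = 0 ⇒ f = N_wall = 61.09 N. ΣFy = 0 ⇒ N_floor = 304 N.
μ_min = f / N_floor = 61.09 / 304 = 0.201.

μ_min ≈ 0.201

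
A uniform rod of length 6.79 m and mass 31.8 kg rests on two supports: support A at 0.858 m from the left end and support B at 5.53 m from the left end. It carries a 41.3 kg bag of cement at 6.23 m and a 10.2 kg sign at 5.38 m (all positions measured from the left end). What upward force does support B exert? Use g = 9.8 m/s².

R_B ≈ 731 N

Taking torques about support A:
Beam weight: 31.8 × 9.8 = 311.6 N down at 3.395 m → arm 2.537 m, τ = 311.6 × 2.537 = 790.5 N·m clockwise.
Bag of cement: 41.3 × 9.8 = 404.7 N down at 6.23 m → arm 5.372 m, τ = 404.7 × 5.372 = 2174 N·m clockwise.
Sign: 10.2 × 9.8 = 99.96 N down at 5.38 m → arm 4.522 m, τ = 99.96 × 4.522 = 452 N·m clockwise.
Net load moment about support A = 3416 N·m clockwise.
Reaction R at support B is upward at 5.53 m, arm 4.672 m → moment R × 4.672 counterclockwise.
Setting net torque to zero: R × 4.672 = 3416 → R = 731 N.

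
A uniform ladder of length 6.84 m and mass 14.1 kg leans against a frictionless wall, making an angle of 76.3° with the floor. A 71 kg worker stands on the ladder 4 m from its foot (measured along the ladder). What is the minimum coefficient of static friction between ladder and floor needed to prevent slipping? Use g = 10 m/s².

μ_min ≈ 0.139

Sum moments about the foot of the ladder (the floor normal and friction both act there and drop out).
Ladder weight 14.1×10 = 141 N acts at 3.42 m along the ladder; its horizontal arm is 3.42·cos76.3° = 0.81 m → τ = 114.2 N·m clockwise.
Worker: 71×10 = 710 N at 4 m → arm 0.9474 m → τ = 672.7 N·m clockwise.
Wall normal N acts horizontally at the top; its moment arm is the height L sinθ = 6.84·sin76.3° = 6.645 m, counterclockwise.
Setting net torque to zero: N × 6.645 = 786.9 → N = 118.4 N.
ΣFx = 0 ⇒ f = N_wall = 118.4 N. ΣFy = 0 ⇒ N_floor = 851 N.
μ_min = f / N_floor = 118.4 / 851 = 0.139.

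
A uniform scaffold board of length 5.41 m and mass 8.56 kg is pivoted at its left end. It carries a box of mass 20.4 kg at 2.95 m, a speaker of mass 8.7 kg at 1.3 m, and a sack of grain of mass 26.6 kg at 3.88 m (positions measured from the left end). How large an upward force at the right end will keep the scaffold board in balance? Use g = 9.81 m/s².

Choose the left end as the axis so the unknown pivot reaction has zero arm there.
Beam weight: 8.56 × 9.81 = 83.97 N down at 2.705 m → arm 2.705 m, τ = 83.97 × 2.705 = 227.1 N·m clockwise.
Box: 20.4 × 9.81 = 200.1 N down at 2.95 m → arm 2.95 m, τ = 200.1 × 2.95 = 590.3 N·m clockwise.
Speaker: 8.7 × 9.81 = 85.35 N down at 1.3 m → arm 1.3 m, τ = 85.35 × 1.3 = 111 N·m clockwise.
Sack of grain: 26.6 × 9.81 = 260.9 N down at 3.88 m → arm 3.88 m, τ = 260.9 × 3.88 = 1012 N·m clockwise.
Net moment of the loads = 1940 N·m clockwise.
The upward force F acts at the right end, arm 5.41 m, giving F × 5.41 counterclockwise.
For rotational equilibrium, F × 5.41 = 1940, so F = 1940 / 5.41 = 359 N.

F ≈ 359 N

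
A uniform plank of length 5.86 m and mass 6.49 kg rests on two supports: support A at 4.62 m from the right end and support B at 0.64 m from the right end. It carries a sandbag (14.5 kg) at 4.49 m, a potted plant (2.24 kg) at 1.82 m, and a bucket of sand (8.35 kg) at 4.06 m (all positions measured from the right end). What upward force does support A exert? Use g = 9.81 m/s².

Taking torques about support B:
Beam weight: 6.49 × 9.81 = 63.67 N down at 2.93 m → arm 2.29 m, τ = 63.67 × 2.29 = 145.8 N·m counterclockwise.
Sandbag: 14.5 × 9.81 = 142.2 N down at 4.49 m → arm 3.85 m, τ = 142.2 × 3.85 = 547.5 N·m counterclockwise.
Potted plant: 2.24 × 9.81 = 21.97 N down at 1.82 m → arm 1.18 m, τ = 21.97 × 1.18 = 25.92 N·m counterclockwise.
Bucket of sand: 8.35 × 9.81 = 81.91 N down at 4.06 m → arm 3.42 m, τ = 81.91 × 3.42 = 280.1 N·m counterclockwise.
Net load moment about support B = 999.3 N·m counterclockwise.
Reaction R at support A is upward at 4.62 m, arm 3.98 m → moment R × 3.98 clockwise.
For rotational equilibrium, R × 3.98 = 999.3, so R = 251 N.

R_A ≈ 251 N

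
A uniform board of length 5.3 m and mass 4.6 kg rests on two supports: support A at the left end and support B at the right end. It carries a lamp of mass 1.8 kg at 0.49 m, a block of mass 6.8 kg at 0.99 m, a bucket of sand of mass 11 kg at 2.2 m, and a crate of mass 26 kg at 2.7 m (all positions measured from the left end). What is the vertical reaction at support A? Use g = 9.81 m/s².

Sum moments about support B (its reaction then has zero moment arm).
Beam weight: 4.6 × 9.81 = 45.13 N down at 2.65 m → arm 2.65 m, τ = 45.13 × 2.65 = 119.6 N·m counterclockwise.
Lamp: 1.8 × 9.81 = 17.66 N down at 0.49 m → arm 4.81 m, τ = 17.66 × 4.81 = 84.94 N·m counterclockwise.
Block: 6.8 × 9.81 = 66.71 N down at 0.99 m → arm 4.31 m, τ = 66.71 × 4.31 = 287.5 N·m counterclockwise.
Bucket of sand: 11 × 9.81 = 107.9 N down at 2.2 m → arm 3.1 m, τ = 107.9 × 3.1 = 334.5 N·m counterclockwise.
Crate: 26 × 9.81 = 255.1 N down at 2.7 m → arm 2.6 m, τ = 255.1 × 2.6 = 663.3 N·m counterclockwise.
Net load moment about support B = 1490 N·m counterclockwise.
Reaction R at support A is upward at 0 m, arm 5.3 m → moment R × 5.3 clockwise.
Balancing moments: R × 5.3 = 1490, giving R = 281 N.

R_A ≈ 281 N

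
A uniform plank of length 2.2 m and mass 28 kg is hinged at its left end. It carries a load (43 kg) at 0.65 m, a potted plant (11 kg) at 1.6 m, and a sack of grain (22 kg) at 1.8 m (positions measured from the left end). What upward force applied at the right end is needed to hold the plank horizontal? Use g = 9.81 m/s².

Sum moments about the left end (the unknown pivot reaction has zero arm there).
Beam weight: 28 × 9.81 = 274.7 N down at 1.1 m → arm 1.1 m, τ = 274.7 × 1.1 = 302.2 N·m clockwise.
Load: 43 × 9.81 = 421.8 N down at 0.65 m → arm 0.65 m, τ = 421.8 × 0.65 = 274.2 N·m clockwise.
Potted plant: 11 × 9.81 = 107.9 N down at 1.6 m → arm 1.6 m, τ = 107.9 × 1.6 = 172.6 N·m clockwise.
Sack of grain: 22 × 9.81 = 215.8 N down at 1.8 m → arm 1.8 m, τ = 215.8 × 1.8 = 388.4 N·m clockwise.
Net moment of the loads = 1137 N·m clockwise.
The upward force F acts at the right end, arm 2.2 m, giving F × 2.2 counterclockwise.
Setting net torque to zero: F × 2.2 = 1137 → F = 1137 / 2.2 = 517 N.

F ≈ 517 N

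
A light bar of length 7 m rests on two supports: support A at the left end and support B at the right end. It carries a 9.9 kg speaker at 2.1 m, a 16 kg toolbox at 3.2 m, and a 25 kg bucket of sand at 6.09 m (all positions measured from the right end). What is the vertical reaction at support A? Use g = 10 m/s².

R_A ≈ 320 N

Choose support B as the axis so its reaction then has zero moment arm.
Speaker: 9.9 × 10 = 99 N down at 2.1 m → arm 2.1 m, τ = 99 × 2.1 = 207.9 N·m counterclockwise.
Toolbox: 16 × 10 = 160 N down at 3.2 m → arm 3.2 m, τ = 160 × 3.2 = 512 N·m counterclockwise.
Bucket of sand: 25 × 10 = 250 N down at 6.09 m → arm 6.09 m, τ = 250 × 6.09 = 1522 N·m counterclockwise.
Net load moment about support B = 2242 N·m counterclockwise.
Reaction R at support A is upward at 7 m, arm 7 m → moment R × 7 clockwise.
For rotational equilibrium, R × 7 = 2242, so R = 320 N.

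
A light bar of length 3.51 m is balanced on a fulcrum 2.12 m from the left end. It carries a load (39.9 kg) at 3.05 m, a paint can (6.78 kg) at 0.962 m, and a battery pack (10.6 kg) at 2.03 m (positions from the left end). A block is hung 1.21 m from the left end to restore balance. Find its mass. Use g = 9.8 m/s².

About the fulcrum (at 2.12 m from the left end):
Load: 39.9 × 9.8 = 391 N down at 3.05 m → arm 0.93 m, τ = 391 × 0.93 = 363.6 N·m clockwise.
Paint can: 6.78 × 9.8 = 66.44 N down at 0.962 m → arm 1.158 m, τ = 66.44 × 1.158 = 76.94 N·m counterclockwise.
Battery pack: 10.6 × 9.8 = 103.9 N down at 2.03 m → arm 0.09 m, τ = 103.9 × 0.09 = 9.351 N·m counterclockwise.
Net moment of known loads = 277.3 N·m clockwise.
An unknown mass m at 1.21 m has arm 0.91 m; its moment is m·g·0.91 counterclockwise.
Στ = 0 ⇒ m × 9.8 × 0.91 = 277.3 ⇒ m = 277.3 / (9.8 × 0.91) = 31.1 kg.

m ≈ 31.1 kg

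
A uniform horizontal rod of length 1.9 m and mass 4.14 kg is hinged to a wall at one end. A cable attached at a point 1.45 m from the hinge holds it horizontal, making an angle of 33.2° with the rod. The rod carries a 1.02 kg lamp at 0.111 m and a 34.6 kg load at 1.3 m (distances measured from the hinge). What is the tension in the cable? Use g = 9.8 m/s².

Taking torques about the hinge:
Beam weight: 4.14 × 9.8 = 40.57 N down at 0.95 m → arm 0.95 m, τ = 40.57 × 0.95 = 38.54 N·m clockwise.
Lamp: 1.02 × 9.8 = 9.996 N down at 0.111 m → arm 0.111 m, τ = 9.996 × 0.111 = 1.11 N·m clockwise.
Load: 34.6 × 9.8 = 339.1 N down at 1.3 m → arm 1.3 m, τ = 339.1 × 1.3 = 440.8 N·m clockwise.
Total clockwise load moment = 480.4 N·m.
The cable tension T acts at 1.45 m; only its component perpendicular to the rod, T sinθ, produces torque. sin 33.2° = 0.5476.
Στ = 0 ⇒ T × 1.45 × 0.5476 = 480.4 ⇒ T = 480.4 / 0.794 = 605 N.

T ≈ 605 N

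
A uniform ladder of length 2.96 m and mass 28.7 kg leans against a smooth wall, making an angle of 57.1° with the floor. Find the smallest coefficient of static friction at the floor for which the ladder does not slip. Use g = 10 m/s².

Taking torques about the foot of the ladder:
Ladder weight 28.7×10 = 287 N acts at 1.48 m along the ladder; its horizontal arm is 1.48·cos57.1° = 0.8039 m → τ = 230.7 N·m clockwise.
Wall normal N acts horizontally at the top; its moment arm is the height L sinθ = 2.96·sin57.1° = 2.485 m, counterclockwise.
For rotational equilibrium, N × 2.485 = 230.7, so N = 92.84 N.
ΣFx = 0 ⇒ f = N_wall = 92.84 N. ΣFy = 0 ⇒ N_floor = 287 N.
μ_min = f / N_floor = 92.84 / 287 = 0.323.

μ_min ≈ 0.323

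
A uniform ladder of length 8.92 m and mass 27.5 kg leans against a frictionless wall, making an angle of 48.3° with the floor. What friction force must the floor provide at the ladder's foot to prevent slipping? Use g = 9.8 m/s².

f ≈ 120 N

About the foot of the ladder:
Ladder weight 27.5×9.8 = 269.5 N acts at 4.46 m along the ladder; its horizontal arm is 4.46·cos48.3° = 2.967 m → τ = 799.6 N·m clockwise.
Wall normal N acts horizontally at the top; its moment arm is the height L sinθ = 8.92·sin48.3° = 6.66 m, counterclockwise.
Setting net torque to zero: N × 6.66 = 799.6 → N = 120 N.
ΣFx = 0: friction at the foot balances the wall's push, so f = N_wall = 120 N.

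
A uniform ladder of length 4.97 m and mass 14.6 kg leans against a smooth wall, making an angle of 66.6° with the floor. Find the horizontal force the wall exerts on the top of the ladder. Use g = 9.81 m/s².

Take moments about the foot of the ladder.
Ladder weight 14.6×9.81 = 143.2 N acts at 2.485 m along the ladder; its horizontal arm is 2.485·cos66.6° = 0.9869 m → τ = 141.3 N·m clockwise.
Wall normal N acts horizontally at the top; its moment arm is the height L sinθ = 4.97·sin66.6° = 4.561 m, counterclockwise.
Balancing moments: N × 4.561 = 141.3, giving N = 31 N.

N_wall ≈ 31 N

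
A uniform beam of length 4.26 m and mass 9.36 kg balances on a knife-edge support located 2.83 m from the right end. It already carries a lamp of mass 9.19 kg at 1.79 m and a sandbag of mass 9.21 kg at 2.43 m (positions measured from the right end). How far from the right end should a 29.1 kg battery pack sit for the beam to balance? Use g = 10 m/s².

x ≈ 3.51 m from the right end

Choose the knife-edge support (at 2.83 m from the right end) as the axis so the support reaction has zero arm there.
Beam weight: 9.36 × 10 = 93.6 N down at 2.13 m → arm 0.7 m, τ = 93.6 × 0.7 = 65.52 N·m clockwise.
Lamp: 9.19 × 10 = 91.9 N down at 1.79 m → arm 1.04 m, τ = 91.9 × 1.04 = 95.58 N·m clockwise.
Sandbag: 9.21 × 10 = 92.1 N down at 2.43 m → arm 0.4 m, τ = 92.1 × 0.4 = 36.84 N·m clockwise.
Net moment of existing loads = 197.9 N·m clockwise.
The battery pack weighs 29.1 × 10 = 291 N and must supply an equal counterclockwise moment, so its lever arm about the knife-edge support is 197.9 / 291 = 0.68 m.
That puts it at 2.83 + 0.68 = 3.51 m from the right end.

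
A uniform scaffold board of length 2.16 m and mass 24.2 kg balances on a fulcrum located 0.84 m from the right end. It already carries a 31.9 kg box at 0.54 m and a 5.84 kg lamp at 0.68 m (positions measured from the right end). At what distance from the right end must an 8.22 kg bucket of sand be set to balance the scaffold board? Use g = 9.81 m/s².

x ≈ 1.41 m from the right end

Sum moments about the fulcrum (at 0.84 m from the right end) (the support reaction has zero arm there).
Beam weight: 24.2 × 9.81 = 237.4 N down at 1.08 m → arm 0.24 m, τ = 237.4 × 0.24 = 56.98 N·m counterclockwise.
Box: 31.9 × 9.81 = 312.9 N down at 0.54 m → arm 0.3 m, τ = 312.9 × 0.3 = 93.87 N·m clockwise.
Lamp: 5.84 × 9.81 = 57.29 N down at 0.68 m → arm 0.16 m, τ = 57.29 × 0.16 = 9.166 N·m clockwise.
Net moment of existing loads = 46.06 N·m clockwise.
The bucket of sand weighs 8.22 × 9.81 = 80.64 N and must supply an equal counterclockwise moment, so its lever arm about the fulcrum is 46.06 / 80.64 = 0.571 m.
That puts it at 0.84 + 0.571 = 1.41 m from the right end.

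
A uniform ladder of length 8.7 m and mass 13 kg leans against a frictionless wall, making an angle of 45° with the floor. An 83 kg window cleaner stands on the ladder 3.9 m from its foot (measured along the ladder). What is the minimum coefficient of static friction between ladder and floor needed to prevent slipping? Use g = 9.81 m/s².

Choose the foot of the ladder as the axis so the floor normal and friction both act there and drop out.
Ladder weight 13×9.81 = 127.5 N acts at 4.35 m along the ladder; its horizontal arm is 4.35·cos45° = 3.076 m → τ = 392.2 N·m clockwise.
Window cleaner: 83×9.81 = 814.2 N at 3.9 m → arm 2.758 m → τ = 2246 N·m clockwise.
Wall normal N acts horizontally at the top; its moment arm is the height L sinθ = 8.7·sin45° = 6.152 m, counterclockwise.
Στ = 0 ⇒ N × 6.152 = 2638 ⇒ N = 428.8 N.
ΣFx = 0 ⇒ f = N_wall = 428.8 N. ΣFy = 0 ⇒ N_floor = 941.7 N.
μ_min = f / N_floor = 428.8 / 941.7 = 0.455.

μ_min ≈ 0.455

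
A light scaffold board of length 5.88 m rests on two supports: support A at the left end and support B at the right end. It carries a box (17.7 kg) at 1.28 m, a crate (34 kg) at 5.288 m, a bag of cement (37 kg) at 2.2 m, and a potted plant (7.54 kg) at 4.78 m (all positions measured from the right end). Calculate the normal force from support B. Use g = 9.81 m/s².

R_B ≈ 410 N

Choose support A as the axis so its reaction then has zero moment arm.
Box: 17.7 × 9.81 = 173.6 N down at 1.28 m → arm 4.6 m, τ = 173.6 × 4.6 = 798.6 N·m clockwise.
Crate: 34 × 9.81 = 333.5 N down at 5.288 m → arm 0.592 m, τ = 333.5 × 0.592 = 197.4 N·m clockwise.
Bag of cement: 37 × 9.81 = 363 N down at 2.2 m → arm 3.68 m, τ = 363 × 3.68 = 1336 N·m clockwise.
Potted plant: 7.54 × 9.81 = 73.97 N down at 4.78 m → arm 1.1 m, τ = 73.97 × 1.1 = 81.37 N·m clockwise.
Net load moment about support A = 2413 N·m clockwise.
Reaction R at support B is upward at 0 m, arm 5.88 m → moment R × 5.88 counterclockwise.
Balancing moments: R × 5.88 = 2413, giving R = 410 N.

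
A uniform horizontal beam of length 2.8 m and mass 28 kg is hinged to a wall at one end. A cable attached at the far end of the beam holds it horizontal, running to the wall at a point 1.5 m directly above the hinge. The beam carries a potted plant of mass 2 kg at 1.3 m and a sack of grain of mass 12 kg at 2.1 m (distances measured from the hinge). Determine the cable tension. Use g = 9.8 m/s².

Choose the hinge as the axis so the unknown hinge reaction has zero arm there.
Beam weight: 28 × 9.8 = 274.4 N down at 1.4 m → arm 1.4 m, τ = 274.4 × 1.4 = 384.2 N·m clockwise.
Potted plant: 2 × 9.8 = 19.6 N down at 1.3 m → arm 1.3 m, τ = 19.6 × 1.3 = 25.48 N·m clockwise.
Sack of grain: 12 × 9.8 = 117.6 N down at 2.1 m → arm 2.1 m, τ = 117.6 × 2.1 = 247 N·m clockwise.
Total clockwise load moment = 656.7 N·m.
The cable tension T acts at 2.8 m; only its component perpendicular to the beam, T sinθ, produces torque. sinθ = h/√(h²+d²) = 1.5/√(1.5²+2.8²) = 0.4722.
Balancing moments: T × 2.8 × 0.4722 = 656.7, giving T = 656.7 / 1.322 = 497 N.

T ≈ 497 N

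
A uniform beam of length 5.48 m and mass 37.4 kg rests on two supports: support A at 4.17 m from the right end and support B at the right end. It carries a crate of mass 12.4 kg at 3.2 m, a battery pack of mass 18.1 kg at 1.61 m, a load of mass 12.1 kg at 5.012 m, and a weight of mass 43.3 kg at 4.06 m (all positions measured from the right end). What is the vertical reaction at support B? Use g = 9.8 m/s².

Choose support A as the axis so its reaction then has zero moment arm.
Beam weight: 37.4 × 9.8 = 366.5 N down at 2.74 m → arm 1.43 m, τ = 366.5 × 1.43 = 524.1 N·m clockwise.
Crate: 12.4 × 9.8 = 121.5 N down at 3.2 m → arm 0.97 m, τ = 121.5 × 0.97 = 117.9 N·m clockwise.
Battery pack: 18.1 × 9.8 = 177.4 N down at 1.61 m → arm 2.56 m, τ = 177.4 × 2.56 = 454.1 N·m clockwise.
Load: 12.1 × 9.8 = 118.6 N down at 5.012 m → arm 0.842 m, τ = 118.6 × 0.842 = 99.86 N·m counterclockwise.
Weight: 43.3 × 9.8 = 424.3 N down at 4.06 m → arm 0.11 m, τ = 424.3 × 0.11 = 46.67 N·m clockwise.
Net load moment about support A = 1043 N·m clockwise.
Reaction R at support B is upward at 0 m, arm 4.17 m → moment R × 4.17 counterclockwise.
Balancing moments: R × 4.17 = 1043, giving R = 250 N.

R_B ≈ 250 N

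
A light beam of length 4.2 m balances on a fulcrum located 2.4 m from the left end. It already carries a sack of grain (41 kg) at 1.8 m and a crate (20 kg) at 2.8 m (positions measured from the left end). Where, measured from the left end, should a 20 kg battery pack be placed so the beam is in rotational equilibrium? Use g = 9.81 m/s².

x ≈ 3.23 m from the left end

Taking torques about the fulcrum (at 2.4 m from the left end):
Sack of grain: 41 × 9.81 = 402.2 N down at 1.8 m → arm 0.6 m, τ = 402.2 × 0.6 = 241.3 N·m counterclockwise.
Crate: 20 × 9.81 = 196.2 N down at 2.8 m → arm 0.4 m, τ = 196.2 × 0.4 = 78.48 N·m clockwise.
Net moment of existing loads = 162.8 N·m counterclockwise.
The battery pack weighs 20 × 9.81 = 196.2 N and must supply an equal clockwise moment, so its lever arm about the fulcrum is 162.8 / 196.2 = 0.83 m.
That puts it at 2.4 + 0.83 = 3.23 m from the left end.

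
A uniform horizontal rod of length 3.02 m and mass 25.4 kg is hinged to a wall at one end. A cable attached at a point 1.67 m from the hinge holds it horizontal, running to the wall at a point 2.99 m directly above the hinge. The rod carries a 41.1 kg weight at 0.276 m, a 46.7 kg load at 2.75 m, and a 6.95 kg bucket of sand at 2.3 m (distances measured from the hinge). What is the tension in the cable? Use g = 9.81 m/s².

Taking torques about the hinge:
Beam weight: 25.4 × 9.81 = 249.2 N down at 1.51 m → arm 1.51 m, τ = 249.2 × 1.51 = 376.3 N·m clockwise.
Weight: 41.1 × 9.81 = 403.2 N down at 0.276 m → arm 0.276 m, τ = 403.2 × 0.276 = 111.3 N·m clockwise.
Load: 46.7 × 9.81 = 458.1 N down at 2.75 m → arm 2.75 m, τ = 458.1 × 2.75 = 1260 N·m clockwise.
Bucket of sand: 6.95 × 9.81 = 68.18 N down at 2.3 m → arm 2.3 m, τ = 68.18 × 2.3 = 156.8 N·m clockwise.
Total clockwise load moment = 1904 N·m.
The cable tension T acts at 1.67 m; only its component perpendicular to the rod, T sinθ, produces torque. sinθ = h/√(h²+d²) = 2.99/√(2.99²+1.67²) = 0.8731.
For rotational equilibrium, T × 1.67 × 0.8731 = 1904, so T = 1904 / 1.458 = 1310 N.

T ≈ 1310 N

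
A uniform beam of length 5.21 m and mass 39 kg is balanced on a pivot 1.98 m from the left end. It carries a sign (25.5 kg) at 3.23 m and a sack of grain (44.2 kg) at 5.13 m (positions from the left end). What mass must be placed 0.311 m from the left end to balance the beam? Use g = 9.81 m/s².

m ≈ 117 kg

Taking torques about the pivot (at 1.98 m from the left end):
Beam weight: 39 × 9.81 = 382.6 N down at 2.605 m → arm 0.625 m, τ = 382.6 × 0.625 = 239.1 N·m clockwise.
Sign: 25.5 × 9.81 = 250.2 N down at 3.23 m → arm 1.25 m, τ = 250.2 × 1.25 = 312.8 N·m clockwise.
Sack of grain: 44.2 × 9.81 = 433.6 N down at 5.13 m → arm 3.15 m, τ = 433.6 × 3.15 = 1366 N·m clockwise.
Net moment of known loads = 1918 N·m clockwise.
An unknown mass m at 0.311 m has arm 1.669 m; its moment is m·g·1.669 counterclockwise.
Setting net torque to zero: m × 9.81 × 1.669 = 1918 → m = 1918 / (9.81 × 1.669) = 117 kg.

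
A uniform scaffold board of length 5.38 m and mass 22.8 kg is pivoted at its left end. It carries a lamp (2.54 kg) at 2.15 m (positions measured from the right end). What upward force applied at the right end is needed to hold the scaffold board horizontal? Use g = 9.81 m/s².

F ≈ 127 N

Taking torques about the left end:
Beam weight: 22.8 × 9.81 = 223.7 N down at 2.69 m → arm 2.69 m, τ = 223.7 × 2.69 = 601.8 N·m clockwise.
Lamp: 2.54 × 9.81 = 24.92 N down at 2.15 m → arm 3.23 m, τ = 24.92 × 3.23 = 80.49 N·m clockwise.
Net moment of the loads = 682.3 N·m clockwise.
The upward force F acts at the right end, arm 5.38 m, giving F × 5.38 counterclockwise.
Balancing moments: F × 5.38 = 682.3, giving F = 682.3 / 5.38 = 127 N.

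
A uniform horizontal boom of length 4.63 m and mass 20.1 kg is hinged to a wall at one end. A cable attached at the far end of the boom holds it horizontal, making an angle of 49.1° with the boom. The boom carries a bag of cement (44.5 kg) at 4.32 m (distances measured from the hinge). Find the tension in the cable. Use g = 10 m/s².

T ≈ 682 N

Take moments about the hinge.
Beam weight: 20.1 × 10 = 201 N down at 2.315 m → arm 2.315 m, τ = 201 × 2.315 = 465.3 N·m clockwise.
Bag of cement: 44.5 × 10 = 445 N down at 4.32 m → arm 4.32 m, τ = 445 × 4.32 = 1922 N·m clockwise.
Total clockwise load moment = 2387 N·m.
The cable tension T acts at 4.63 m; only its component perpendicular to the boom, T sinθ, produces torque. sin 49.1° = 0.7559.
Setting net torque to zero: T × 4.63 × 0.7559 = 2387 → T = 2387 / 3.5 = 682 N.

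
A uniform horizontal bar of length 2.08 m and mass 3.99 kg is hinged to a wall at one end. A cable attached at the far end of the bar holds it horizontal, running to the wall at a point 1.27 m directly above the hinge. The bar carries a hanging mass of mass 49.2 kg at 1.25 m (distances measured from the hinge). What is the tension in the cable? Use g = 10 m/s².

T ≈ 606 N

About the hinge:
Beam weight: 3.99 × 10 = 39.9 N down at 1.04 m → arm 1.04 m, τ = 39.9 × 1.04 = 41.5 N·m clockwise.
Hanging mass: 49.2 × 10 = 492 N down at 1.25 m → arm 1.25 m, τ = 492 × 1.25 = 615 N·m clockwise.
Total clockwise load moment = 656.5 N·m.
The cable tension T acts at 2.08 m; only its component perpendicular to the bar, T sinθ, produces torque. sinθ = h/√(h²+d²) = 1.27/√(1.27²+2.08²) = 0.5211.
Balancing moments: T × 2.08 × 0.5211 = 656.5, giving T = 656.5 / 1.084 = 606 N.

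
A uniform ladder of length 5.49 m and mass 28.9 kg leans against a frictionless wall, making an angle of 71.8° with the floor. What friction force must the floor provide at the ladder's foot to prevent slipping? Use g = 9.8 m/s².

f ≈ 46.6 N

About the foot of the ladder:
Ladder weight 28.9×9.8 = 283.2 N acts at 2.745 m along the ladder; its horizontal arm is 2.745·cos71.8° = 0.8574 m → τ = 242.8 N·m clockwise.
Wall normal N acts horizontally at the top; its moment arm is the height L sinθ = 5.49·sin71.8° = 5.215 m, counterclockwise.
Balancing moments: N × 5.215 = 242.8, giving N = 46.6 N.
ΣFx = 0: friction at the foot balances the wall's push, so f = N_wall = 46.6 N.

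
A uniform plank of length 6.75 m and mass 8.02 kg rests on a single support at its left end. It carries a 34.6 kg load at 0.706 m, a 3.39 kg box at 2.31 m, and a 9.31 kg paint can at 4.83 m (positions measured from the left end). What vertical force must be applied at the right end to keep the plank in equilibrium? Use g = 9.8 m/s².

Sum moments about the left end (the unknown pivot reaction has zero arm there).
Beam weight: 8.02 × 9.8 = 78.6 N down at 3.375 m → arm 3.375 m, τ = 78.6 × 3.375 = 265.3 N·m clockwise.
Load: 34.6 × 9.8 = 339.1 N down at 0.706 m → arm 0.706 m, τ = 339.1 × 0.706 = 239.4 N·m clockwise.
Box: 3.39 × 9.8 = 33.22 N down at 2.31 m → arm 2.31 m, τ = 33.22 × 2.31 = 76.74 N·m clockwise.
Paint can: 9.31 × 9.8 = 91.24 N down at 4.83 m → arm 4.83 m, τ = 91.24 × 4.83 = 440.7 N·m clockwise.
Net moment of the loads = 1022 N·m clockwise.
The upward force F acts at the right end, arm 6.75 m, giving F × 6.75 counterclockwise.
Setting net torque to zero: F × 6.75 = 1022 → F = 1022 / 6.75 = 151 N.

F ≈ 151 N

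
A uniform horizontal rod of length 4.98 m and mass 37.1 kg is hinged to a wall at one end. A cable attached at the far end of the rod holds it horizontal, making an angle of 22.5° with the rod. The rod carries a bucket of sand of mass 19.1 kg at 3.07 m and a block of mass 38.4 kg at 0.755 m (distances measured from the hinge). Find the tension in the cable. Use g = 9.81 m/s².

Choose the hinge as the axis so the unknown hinge reaction has zero arm there.
Beam weight: 37.1 × 9.81 = 364 N down at 2.49 m → arm 2.49 m, τ = 364 × 2.49 = 906.4 N·m clockwise.
Bucket of sand: 19.1 × 9.81 = 187.4 N down at 3.07 m → arm 3.07 m, τ = 187.4 × 3.07 = 575.3 N·m clockwise.
Block: 38.4 × 9.81 = 376.7 N down at 0.755 m → arm 0.755 m, τ = 376.7 × 0.755 = 284.4 N·m clockwise.
Total clockwise load moment = 1766 N·m.
The cable tension T acts at 4.98 m; only its component perpendicular to the rod, T sinθ, produces torque. sin 22.5° = 0.3827.
For rotational equilibrium, T × 4.98 × 0.3827 = 1766, so T = 1766 / 1.906 = 927 N.

T ≈ 927 N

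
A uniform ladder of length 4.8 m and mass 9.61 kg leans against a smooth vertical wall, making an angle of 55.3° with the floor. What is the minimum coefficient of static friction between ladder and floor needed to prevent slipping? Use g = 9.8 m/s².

About the foot of the ladder:
Ladder weight 9.61×9.8 = 94.18 N acts at 2.4 m along the ladder; its horizontal arm is 2.4·cos55.3° = 1.366 m → τ = 128.6 N·m clockwise.
Wall normal N acts horizontally at the top; its moment arm is the height L sinθ = 4.8·sin55.3° = 3.946 m, counterclockwise.
For rotational equilibrium, N × 3.946 = 128.6, so N = 32.59 N.
ΣFx = 0 ⇒ f = N_wall = 32.59 N. ΣFy = 0 ⇒ N_floor = 94.18 N.
μ_min = f / N_floor = 32.59 / 94.18 = 0.346.

μ_min ≈ 0.346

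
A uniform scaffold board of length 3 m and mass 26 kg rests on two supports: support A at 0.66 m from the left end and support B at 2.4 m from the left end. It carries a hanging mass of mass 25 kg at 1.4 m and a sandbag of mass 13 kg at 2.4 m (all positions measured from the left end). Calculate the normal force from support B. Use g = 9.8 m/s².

R_B ≈ 355 N

Take moments about support A.
Beam weight: 26 × 9.8 = 254.8 N down at 1.5 m → arm 0.84 m, τ = 254.8 × 0.84 = 214 N·m clockwise.
Hanging mass: 25 × 9.8 = 245 N down at 1.4 m → arm 0.74 m, τ = 245 × 0.74 = 181.3 N·m clockwise.
Sandbag: 13 × 9.8 = 127.4 N down at 2.4 m → arm 1.74 m, τ = 127.4 × 1.74 = 221.7 N·m clockwise.
Net load moment about support A = 617 N·m clockwise.
Reaction R at support B is upward at 2.4 m, arm 1.74 m → moment R × 1.74 counterclockwise.
Setting net torque to zero: R × 1.74 = 617 → R = 355 N.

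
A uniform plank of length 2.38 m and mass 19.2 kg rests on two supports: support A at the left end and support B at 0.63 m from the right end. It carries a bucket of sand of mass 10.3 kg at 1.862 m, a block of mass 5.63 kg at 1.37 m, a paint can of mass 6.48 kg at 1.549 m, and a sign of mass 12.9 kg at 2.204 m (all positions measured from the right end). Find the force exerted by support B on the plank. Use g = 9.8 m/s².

About support A:
Beam weight: 19.2 × 9.8 = 188.2 N down at 1.19 m → arm 1.19 m, τ = 188.2 × 1.19 = 224 N·m clockwise.
Bucket of sand: 10.3 × 9.8 = 100.9 N down at 1.862 m → arm 0.518 m, τ = 100.9 × 0.518 = 52.27 N·m clockwise.
Block: 5.63 × 9.8 = 55.17 N down at 1.37 m → arm 1.01 m, τ = 55.17 × 1.01 = 55.72 N·m clockwise.
Paint can: 6.48 × 9.8 = 63.5 N down at 1.549 m → arm 0.831 m, τ = 63.5 × 0.831 = 52.77 N·m clockwise.
Sign: 12.9 × 9.8 = 126.4 N down at 2.204 m → arm 0.176 m, τ = 126.4 × 0.176 = 22.25 N·m clockwise.
Net load moment about support A = 407 N·m clockwise.
Reaction R at support B is upward at 0.63 m, arm 1.75 m → moment R × 1.75 counterclockwise.
For rotational equilibrium, R × 1.75 = 407, so R = 233 N.

R_B ≈ 233 N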